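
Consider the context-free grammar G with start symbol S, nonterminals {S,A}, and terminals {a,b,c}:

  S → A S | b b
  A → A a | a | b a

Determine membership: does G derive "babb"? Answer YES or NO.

CNF form of G:
  S -> A S | T1 T1
  A -> A T0 | T1 T0 | a
  T0 -> a
  T1 -> b

CYK fill:
  cell(0,0) b: {T1}  orig:{}
  cell(1,1) a: {A,T0}  orig:{A}
  cell(2,2) b: {T1}  orig:{}
  cell(3,3) b: {T1}  orig:{}
  cell(0,1) ba: {A}
  cell(1,2) ab: ∅
  cell(2,3) bb: {S}
  cell(0,2) bab: ∅
  cell(1,3) abb: {S}
  cell(0,3) babb: {S}

S ∈ T[0,3] ⇒ YES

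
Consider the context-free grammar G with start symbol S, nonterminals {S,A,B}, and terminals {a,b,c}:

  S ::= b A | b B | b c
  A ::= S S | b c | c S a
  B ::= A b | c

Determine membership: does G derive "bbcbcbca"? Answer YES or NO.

Convert to CNF:
  S -> T0 A | T0 B | T0 T1
  A -> S S | T0 T1 | T1 X3
  B -> A T0 | c
  T0 -> b
  T1 -> c
  T2 -> a
  X3 -> S T2

Fill CYK table bottom-up:
  cell(0,0) b: {T0}  orig:{}
  cell(1,1) b: {T0}  orig:{}
  cell(2,2) c: {B,T1}  orig:{B}
  cell(3,3) b: {T0}  orig:{}
  cell(4,4) c: {B,T1}  orig:{B}
  cell(5,5) b: {T0}  orig:{}
  cell(6,6) c: {B,T1}  orig:{B}
  cell(7,7) a: {T2}  orig:{}
  cell(0,1) bb: ∅
  cell(1,2) bc: {A,S}
  cell(2,3) cb: ∅
  cell(3,4) bc: {A,S}
  cell(4,5) cb: ∅
  cell(5,6) bc: {A,S}
  cell(6,7) ca: ∅
  cell(0,2) bbc: {S}
  cell(1,3) bcb: {B}
  cell(2,4) cbc: ∅
  cell(3,5) bcb: {B}
  cell(4,6) cbc: ∅
  cell(5,7) bca: {X3}  orig:{}
  cell(0,3) bbcb: {S}
  cell(1,4) bcbc: {A}
  cell(2,5) cbcb: ∅
  cell(3,6) bcbc: {A}
  cell(4,7) cbca: {A}
  cell(0,4) bbcbc: {A,S}
  cell(1,5) bcbcb: {B}
  cell(2,6) cbcbc: ∅
  cell(3,7) bcbca: {S}
  cell(0,5) bbcbcb: {B,S}
  cell(1,6) bcbcbc: ∅
  cell(2,7) cbcbca: ∅
  cell(0,6) bbcbcbc: {A}
  cell(1,7) bcbcbca: {A}
  cell(0,7) bbcbcbca: {A,S}

S ∈ T[0,7] ⇒ YES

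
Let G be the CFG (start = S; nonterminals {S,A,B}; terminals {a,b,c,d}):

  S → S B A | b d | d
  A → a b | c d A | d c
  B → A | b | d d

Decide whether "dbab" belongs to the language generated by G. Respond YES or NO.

Convert to CNF:
  S -> S X6 | T1 T3 | d
  A -> T0 T1 | T2 X4 | T3 T2
  B -> T0 T1 | T2 X5 | T3 T2 | T3 T3 | b
  T0 -> a
  T1 -> b
  T2 -> c
  T3 -> d
  X4 -> T3 A
  X5 -> T3 A
  X6 -> B A

CYK fill:
  T[0,0] 'd' = {S,T3}  orig:{S}
  T[1,1] 'b' = {B,T1}  orig:{B}
  T[2,2] 'a' = {T0}  orig:{}
  T[3,3] 'b' = {B,T1}  orig:{B}
  T[0,1] 'db' = ∅
  T[1,2] 'ba' = ∅
  T[2,3] 'ab' = {A,B}
  T[0,2] 'dba' = ∅
  T[1,3] 'bab' = {X6}  orig:{}
  T[0,3] 'dbab' = {S}

S ∈ T[0,3] ⇒ YES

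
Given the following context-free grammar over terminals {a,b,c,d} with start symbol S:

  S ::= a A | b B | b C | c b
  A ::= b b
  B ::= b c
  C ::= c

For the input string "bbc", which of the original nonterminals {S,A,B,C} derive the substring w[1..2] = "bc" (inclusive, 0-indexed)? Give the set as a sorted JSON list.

Convert to CNF:
  S -> T0 B | T0 C | T1 T0 | T2 A
  A -> T0 T0
  B -> T0 T1
  C -> c
  T0 -> b
  T1 -> c
  T2 -> a

Fill CYK table bottom-up, restricted to cells inside w[1..2]:
  T[1,1] 'b' = {T0}  orig:{}
  T[2,2] 'c' = {C,T1}  orig:{C}
  T[1,2] 'bc' = {B,S}

Original NTs in T[1,2] deriving "bc": ["B", "S"]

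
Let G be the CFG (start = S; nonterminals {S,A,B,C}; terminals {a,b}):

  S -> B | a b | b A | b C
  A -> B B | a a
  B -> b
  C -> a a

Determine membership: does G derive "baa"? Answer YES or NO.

CNF form of G:
  S -> T0 T1 | T1 A | T1 C | b
  A -> B B | T0 T0
  B -> b
  C -> T0 T0
  T0 -> a
  T1 -> b

Fill CYK table bottom-up:
  [0..0]={B,S,T1}  "b"  orig:{B,S}
  [1..1]={T0}  "a"  orig:{}
  [2..2]={T0}  "a"  orig:{}
  [0..1]=∅  "ba"
  [1..2]={A,C}  "aa"
  [0..2]={S}  "baa"

S ∈ T[0,2] ⇒ YES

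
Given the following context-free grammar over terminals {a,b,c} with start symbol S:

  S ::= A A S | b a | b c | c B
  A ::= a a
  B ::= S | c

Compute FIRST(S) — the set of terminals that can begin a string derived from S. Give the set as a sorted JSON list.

Compute FIRST by fixpoint:
round 1:
  A via A→a a: +{a}
  B via B→c: +{c}
  S via S→A A S: +{a}
  S via S→b a: +{b}
  S via S→c B: +{c}
  S: {a,b,c}  A: {a}  B: {c}
round 2:
  B via B→S: +{a,b}
  S: {a,b,c}  A: {a}  B: {a,b,c}
round 3: done
  S: {a,b,c}  A: {a}  B: {a,b,c}

FIRST(S) = ["a", "b", "c"]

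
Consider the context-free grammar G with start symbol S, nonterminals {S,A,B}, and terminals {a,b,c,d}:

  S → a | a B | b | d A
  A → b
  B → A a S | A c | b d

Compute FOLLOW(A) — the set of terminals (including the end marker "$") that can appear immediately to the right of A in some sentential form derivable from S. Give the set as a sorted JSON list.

Compute FIRST by fixpoint:
pass 1:
  A via A→b: +{b}
  B via B→A a S: +{b}
  S via S→a: +{a}
  S via S→b: +{b}
  S via S→d A: +{d}
  FIRST(S)={a,b,d}  FIRST(A)={b}  FIRST(B)={b}
pass 2: — fixpoint
  FIRST(S)={a,b,d}  FIRST(A)={b}  FIRST(B)={b}

FOLLOW iteration:
initialize: $ ∈ FOLLOW(S)
round 1:
  B→A a S: FOLLOW(A) ⊇ FIRST(a) = {a}; new: +{a}
  B→A c: FOLLOW(A) ⊇ FIRST(c) = {c}; new: +{c}
  S→a B: FOLLOW(B) ⊇ FOLLOW(S) ⊇ {$}; new: +{$}
  S→d A: FOLLOW(A) ⊇ FOLLOW(S) ⊇ {$}; new: +{$}
  FOLLOW[S]={$}  FOLLOW[A]={$,a,c}  FOLLOW[B]={$}
round 2: (no change)
  FOLLOW[S]={$}  FOLLOW[A]={$,a,c}  FOLLOW[B]={$}

FOLLOW(A) = ["$", "a", "c"]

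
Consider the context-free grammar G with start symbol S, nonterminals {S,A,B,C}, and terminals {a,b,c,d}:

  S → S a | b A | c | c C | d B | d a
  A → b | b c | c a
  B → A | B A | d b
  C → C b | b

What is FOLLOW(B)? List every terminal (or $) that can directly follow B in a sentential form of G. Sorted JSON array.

FIRST sets, iterate to fixpoint:
round 1:
  A via A→b: +{b}
  A via A→c a: +{c}
  B via B→A: +{b,c}
  B via B→d b: +{d}
  C via C→b: +{b}
  S via S→b A: +{b}
  S via S→c: +{c}
  S via S→d B: +{d}
  FIRST[S]={b,c,d}  FIRST[A]={b,c}  FIRST[B]={b,c,d}  FIRST[C]={b}
round 2: (stable)
  FIRST[S]={b,c,d}  FIRST[A]={b,c}  FIRST[B]={b,c,d}  FIRST[C]={b}

Compute FOLLOW by fixpoint:
seed FOLLOW(S) with $
[1]
  B→B A: FOLLOW(B) ⊇ FIRST(A) = {b,c}; new: +{b,c}
  B→B A: FOLLOW(A) ⊇ FOLLOW(B) ⊇ {b,c}; new: +{b,c}
  C→C b: FOLLOW(C) ⊇ FIRST(b) = {b}; new: +{b}
  S→S a: FOLLOW(S) ⊇ FIRST(a) = {a}; new: +{a}
  S→b A: FOLLOW(A) ⊇ FOLLOW(S) ⊇ {$,a}; new: +{$,a}
  S→c C: FOLLOW(C) ⊇ FOLLOW(S) ⊇ {$,a}; new: +{$,a}
  S→d B: FOLLOW(B) ⊇ FOLLOW(S) ⊇ {$,a}; new: +{$,a}
  S: {$,a}  A: {$,a,b,c}  B: {$,a,b,c}  C: {$,a,b}
[2] done
  S: {$,a}  A: {$,a,b,c}  B: {$,a,b,c}  C: {$,a,b}

FOLLOW(B) = ["$", "a", "b", "c"]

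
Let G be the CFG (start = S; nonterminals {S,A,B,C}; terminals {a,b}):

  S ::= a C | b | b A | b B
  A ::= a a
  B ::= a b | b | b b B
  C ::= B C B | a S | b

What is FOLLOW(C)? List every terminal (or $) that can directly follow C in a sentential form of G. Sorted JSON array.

FIRST sets, iterate to fixpoint:
pass 1:
  A via A→a a: +{a}
  B via B→a b: +{a}
  B via B→b: +{b}
  C via C→B C B: +{a,b}
  S via S→a C: +{a}
  S via S→b: +{b}
  FIRST(S)={a,b}  FIRST(A)={a}  FIRST(B)={a,b}  FIRST(C)={a,b}
pass 2: (stable)
  FIRST(S)={a,b}  FIRST(A)={a}  FIRST(B)={a,b}  FIRST(C)={a,b}

FOLLOW sets:
seed FOLLOW(S) with $
[1]
  C→B C B: FOLLOW(B) ⊇ FIRST(C) = {a,b}; new: +{a,b}
  C→B C B: FOLLOW(C) ⊇ FIRST(B) = {a,b}; new: +{a,b}
  C→a S: FOLLOW(S) ⊇ FOLLOW(C) ⊇ {a,b}; new: +{a,b}
  S→a C: FOLLOW(C) ⊇ FOLLOW(S) ⊇ {$,a,b}; new: +{$}
  S→b A: FOLLOW(A) ⊇ FOLLOW(S) ⊇ {$,a,b}; new: +{$,a,b}
  S→b B: FOLLOW(B) ⊇ FOLLOW(S) ⊇ {$,a,b}; new: +{$}
  FOLLOW(S)={$,a,b}  FOLLOW(A)={$,a,b}  FOLLOW(B)={$,a,b}  FOLLOW(C)={$,a,b}
[2] (stable)
  FOLLOW(S)={$,a,b}  FOLLOW(A)={$,a,b}  FOLLOW(B)={$,a,b}  FOLLOW(C)={$,a,b}

FOLLOW(C) = ["$", "a", "b"]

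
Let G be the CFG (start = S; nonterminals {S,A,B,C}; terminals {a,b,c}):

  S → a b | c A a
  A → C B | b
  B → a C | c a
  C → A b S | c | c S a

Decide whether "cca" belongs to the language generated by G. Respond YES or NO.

Convert to CNF:
  S -> T0 T2 | T1 X5
  A -> C B | b
  B -> T0 C | T1 T0
  C -> A X3 | T1 X4 | c
  T0 -> a
  T1 -> c
  T2 -> b
  X3 -> T2 S
  X4 -> S T0
  X5 -> A T0

Fill CYK table bottom-up:
  cell(0,0) c: {C,T1}  orig:{C}
  cell(1,1) c: {C,T1}  orig:{C}
  cell(2,2) a: {T0}  orig:{}
  cell(0,1) cc: ∅
  cell(1,2) ca: {B}
  cell(0,2) cca: {A}

S ∉ T[0,2] ⇒ NO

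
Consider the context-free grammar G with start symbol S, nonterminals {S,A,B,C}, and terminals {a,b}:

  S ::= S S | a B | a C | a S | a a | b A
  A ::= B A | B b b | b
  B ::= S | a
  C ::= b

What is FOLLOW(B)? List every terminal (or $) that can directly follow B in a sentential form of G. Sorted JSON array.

Compute FIRST by fixpoint:
round 1:
  A via A→b: +{b}
  B via B→a: +{a}
  C via C→b: +{b}
  S via S→a B: +{a}
  S via S→b A: +{b}
  S: {a,b}  A: {b}  B: {a}  C: {b}
round 2:
  A via A→B A: +{a}
  B via B→S: +{b}
  S: {a,b}  A: {a,b}  B: {a,b}  C: {b}
round 3: done
  S: {a,b}  A: {a,b}  B: {a,b}  C: {b}

FOLLOW sets:
FOLLOW(S) := {$}
[1]
  A→B A: FOLLOW(B) ⊇ FIRST(A) = {a,b}; new: +{a,b}
  B→S: FOLLOW(S) ⊇ FOLLOW(B) ⊇ {a,b}; new: +{a,b}
  S→a B: FOLLOW(B) ⊇ FOLLOW(S) ⊇ {$,a,b}; new: +{$}
  S→a C: FOLLOW(C) ⊇ FOLLOW(S) ⊇ {$,a,b}; new: +{$,a,b}
  S→b A: FOLLOW(A) ⊇ FOLLOW(S) ⊇ {$,a,b}; new: +{$,a,b}
  FOLLOW(S)={$,a,b}  FOLLOW(A)={$,a,b}  FOLLOW(B)={$,a,b}  FOLLOW(C)={$,a,b}
[2] done
  FOLLOW(S)={$,a,b}  FOLLOW(A)={$,a,b}  FOLLOW(B)={$,a,b}  FOLLOW(C)={$,a,b}

FOLLOW(B) = ["$", "a", "b"]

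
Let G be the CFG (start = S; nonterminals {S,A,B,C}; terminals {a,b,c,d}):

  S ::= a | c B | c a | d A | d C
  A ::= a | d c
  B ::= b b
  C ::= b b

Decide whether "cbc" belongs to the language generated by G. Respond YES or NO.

CNF form of G:
  S -> T0 A | T0 C | T1 B | T1 T3 | a
  A -> T0 T1 | a
  B -> T2 T2
  C -> T2 T2
  T0 -> d
  T1 -> c
  T2 -> b
  T3 -> a

Fill CYK table bottom-up:
  [0..0]={T1}  "c"  orig:{}
  [1..1]={T2}  "b"  orig:{}
  [2..2]={T1}  "c"  orig:{}
  [0..1]=∅  "cb"
  [1..2]=∅  "bc"
  [0..2]=∅  "cbc"

S ∉ T[0,2] ⇒ NO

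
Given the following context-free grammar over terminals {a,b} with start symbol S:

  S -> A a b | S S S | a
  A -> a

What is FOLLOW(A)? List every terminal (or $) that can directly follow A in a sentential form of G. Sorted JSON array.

FIRST sets, iterate to fixpoint:
[1]
  A via A→a: +{a}
  S via S→A a b: +{a}
  FIRST(S)={a}  FIRST(A)={a}
[2] done
  FIRST(S)={a}  FIRST(A)={a}

Compute FOLLOW by fixpoint:
FOLLOW(S) := {$}
iter 1:
  S→A a b: FOLLOW(A) ⊇ FIRST(a) = {a}; new: +{a}
  S→S S S: FOLLOW(S) ⊇ FIRST(S) = {a}; new: +{a}
  FOLLOW(S)={$,a}  FOLLOW(A)={a}
iter 2: done
  FOLLOW(S)={$,a}  FOLLOW(A)={a}

FOLLOW(A) = ["a"]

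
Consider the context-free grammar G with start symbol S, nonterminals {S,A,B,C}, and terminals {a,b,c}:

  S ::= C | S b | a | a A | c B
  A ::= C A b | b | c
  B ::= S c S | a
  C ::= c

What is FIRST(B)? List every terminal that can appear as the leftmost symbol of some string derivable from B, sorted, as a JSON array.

FIRST sets, iterate to fixpoint:
round 1:
  A via A→b: +{b}
  A via A→c: +{c}
  B via B→a: +{a}
  C via C→c: +{c}
  S via S→C: +{c}
  S via S→a: +{a}
  FIRST[S]={a,c}  FIRST[A]={b,c}  FIRST[B]={a}  FIRST[C]={c}
round 2:
  B via B→S c S: +{c}
  FIRST[S]={a,c}  FIRST[A]={b,c}  FIRST[B]={a,c}  FIRST[C]={c}
round 3: — fixpoint
  FIRST[S]={a,c}  FIRST[A]={b,c}  FIRST[B]={a,c}  FIRST[C]={c}

FIRST(B) = ["a", "c"]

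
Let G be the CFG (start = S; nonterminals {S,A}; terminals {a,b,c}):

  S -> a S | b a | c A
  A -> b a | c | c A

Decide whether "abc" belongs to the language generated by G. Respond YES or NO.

Convert to CNF:
  S -> T0 T1 | T1 S | T2 A
  A -> T0 T1 | T2 A | c
  T0 -> b
  T1 -> a
  T2 -> c

CYK fill:
  T[0,0] 'a' = {T1}  orig:{}
  T[1,1] 'b' = {T0}  orig:{}
  T[2,2] 'c' = {A,T2}  orig:{A}
  T[0,1] 'ab' = ∅
  T[1,2] 'bc' = ∅
  T[0,2] 'abc' = ∅

S ∉ T[0,2] ⇒ NO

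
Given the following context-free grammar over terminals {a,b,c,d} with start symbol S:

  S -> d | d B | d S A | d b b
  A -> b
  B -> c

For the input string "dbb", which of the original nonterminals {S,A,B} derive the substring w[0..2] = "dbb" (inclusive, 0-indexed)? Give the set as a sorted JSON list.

Convert to CNF:
  S -> T0 B | T0 X2 | T0 X3 | d
  A -> b
  B -> c
  T0 -> d
  T1 -> b
  X2 -> S A
  X3 -> T1 T1

CYK table (by increasing span), restricted to cells inside w[0..2]:
  [0..0]={S,T0}  "d"  orig:{S}
  [1..1]={A,T1}  "b"  orig:{A}
  [2..2]={A,T1}  "b"  orig:{A}
  [0..1]={X2}  "db"  orig:{}
  [1..2]={X3}  "bb"  orig:{}
  [0..2]={S}  "dbb"

Original NTs in T[0,2] deriving "dbb": ["S"]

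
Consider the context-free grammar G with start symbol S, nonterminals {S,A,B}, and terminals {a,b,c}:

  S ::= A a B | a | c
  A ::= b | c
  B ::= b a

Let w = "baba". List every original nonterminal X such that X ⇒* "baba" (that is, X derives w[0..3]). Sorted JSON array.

CNF form of G:
  S -> A X2 | a | c
  A -> b | c
  B -> T0 T1
  T0 -> b
  T1 -> a
  X2 -> T1 B

Fill CYK table bottom-up, restricted to cells inside w[0..3]:
  T[0,0] 'b' = {A,T0}  orig:{A}
  T[1,1] 'a' = {S,T1}  orig:{S}
  T[2,2] 'b' = {A,T0}  orig:{A}
  T[3,3] 'a' = {S,T1}  orig:{S}
  T[0,1] 'ba' = {B}
  T[1,2] 'ab' = ∅
  T[2,3] 'ba' = {B}
  T[0,2] 'bab' = ∅
  T[1,3] 'aba' = {X2}  orig:{}
  T[0,3] 'baba' = {S}

Original NTs in T[0,3] deriving "baba": ["S"]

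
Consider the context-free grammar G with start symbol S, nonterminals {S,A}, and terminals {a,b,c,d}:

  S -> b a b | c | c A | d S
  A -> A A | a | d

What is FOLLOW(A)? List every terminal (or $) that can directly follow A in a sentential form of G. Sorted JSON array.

FIRST iteration:
[1]
  A via A→a: +{a}
  A via A→d: +{d}
  S via S→b a b: +{b}
  S via S→c: +{c}
  S via S→d S: +{d}
  FIRST[S]={b,c,d}  FIRST[A]={a,d}
[2] done
  FIRST[S]={b,c,d}  FIRST[A]={a,d}

FOLLOW sets:
seed FOLLOW(S) with $
pass 1:
  A→A A: FOLLOW(A) ⊇ FIRST(A) = {a,d}; new: +{a,d}
  S→c A: FOLLOW(A) ⊇ FOLLOW(S) ⊇ {$}; new: +{$}
  FOLLOW(S)={$}  FOLLOW(A)={$,a,d}
pass 2: — fixpoint
  FOLLOW(S)={$}  FOLLOW(A)={$,a,d}

FOLLOW(A) = ["$", "a", "d"]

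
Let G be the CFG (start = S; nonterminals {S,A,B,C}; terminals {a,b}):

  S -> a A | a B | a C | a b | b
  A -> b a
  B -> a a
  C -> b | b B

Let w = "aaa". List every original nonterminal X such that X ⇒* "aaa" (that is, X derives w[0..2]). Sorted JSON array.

CNF form of G:
  S -> T1 A | T1 B | T1 C | T1 T0 | b
  A -> T0 T1
  B -> T1 T1
  C -> T0 B | b
  T0 -> b
  T1 -> a

Fill CYK table bottom-up — only the sub-triangle for w[0..2]:
  T[0,0] 'a' = {T1}  orig:{}
  T[1,1] 'a' = {T1}  orig:{}
  T[2,2] 'a' = {T1}  orig:{}
  T[0,1] 'aa' = {B}
  T[1,2] 'aa' = {B}
  T[0,2] 'aaa' = {S}

Original NTs in T[0,2] deriving "aaa": ["S"]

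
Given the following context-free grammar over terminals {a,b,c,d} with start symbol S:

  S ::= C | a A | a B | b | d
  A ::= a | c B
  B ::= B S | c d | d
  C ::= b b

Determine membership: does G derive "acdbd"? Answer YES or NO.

CNF form of G:
  S -> T2 T2 | T3 A | T3 B | b | d
  A -> T0 B | a
  B -> B S | T0 T1 | d
  C -> T2 T2
  T0 -> c
  T1 -> d
  T2 -> b
  T3 -> a

CYK fill:
  [0..0]={A,T3}  "a"  orig:{A}
  [1..1]={T0}  "c"  orig:{}
  [2..2]={B,S,T1}  "d"  orig:{B,S}
  [3..3]={S,T2}  "b"  orig:{S}
  [4..4]={B,S,T1}  "d"  orig:{B,S}
  [0..1]=∅  "ac"
  [1..2]={A,B}  "cd"
  [2..3]={B}  "db"
  [3..4]=∅  "bd"
  [0..2]={S}  "acd"
  [1..3]={A,B}  "cdb"
  [2..4]={B}  "dbd"
  [0..3]={S}  "acdb"
  [1..4]={A,B}  "cdbd"
  [0..4]={S}  "acdbd"

S ∈ T[0,4] ⇒ YES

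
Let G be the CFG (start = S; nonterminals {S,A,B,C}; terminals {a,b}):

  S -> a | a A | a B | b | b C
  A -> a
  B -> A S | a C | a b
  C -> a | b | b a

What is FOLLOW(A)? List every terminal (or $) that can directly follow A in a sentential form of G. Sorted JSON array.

FIRST iteration:
iter 1:
  A via A→a: +{a}
  B via B→A S: +{a}
  C via C→a: +{a}
  C via C→b: +{b}
  S via S→a: +{a}
  S via S→b: +{b}
  FIRST[S]={a,b}  FIRST[A]={a}  FIRST[B]={a}  FIRST[C]={a,b}
iter 2: — fixpoint
  FIRST[S]={a,b}  FIRST[A]={a}  FIRST[B]={a}  FIRST[C]={a,b}

FOLLOW iteration:
FOLLOW(S) := {$}
[1]
  B→A S: FOLLOW(A) ⊇ FIRST(S) = {a,b}; new: +{a,b}
  S→a A: FOLLOW(A) ⊇ FOLLOW(S) ⊇ {$}; new: +{$}
  S→a B: FOLLOW(B) ⊇ FOLLOW(S) ⊇ {$}; new: +{$}
  S→b C: FOLLOW(C) ⊇ FOLLOW(S) ⊇ {$}; new: +{$}
  FOLLOW[S]={$}  FOLLOW[A]={$,a,b}  FOLLOW[B]={$}  FOLLOW[C]={$}
[2] (no change)
  FOLLOW[S]={$}  FOLLOW[A]={$,a,b}  FOLLOW[B]={$}  FOLLOW[C]={$}

FOLLOW(A) = ["$", "a", "b"]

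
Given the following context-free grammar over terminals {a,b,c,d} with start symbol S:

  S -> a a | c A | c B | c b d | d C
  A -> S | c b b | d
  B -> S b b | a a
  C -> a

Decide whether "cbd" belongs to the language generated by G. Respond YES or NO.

Convert to CNF:
  S -> T0 T0 | T1 A | T1 B | T1 X7 | T3 C
  A -> T0 T0 | T1 A | T1 B | T1 X4 | T1 X5 | T3 C | d
  B -> S X6 | T0 T0
  C -> a
  T0 -> a
  T1 -> c
  T2 -> b
  T3 -> d
  X4 -> T2 T2
  X5 -> T2 T3
  X6 -> T2 T2
  X7 -> T2 T3

Fill CYK table bottom-up:
  cell(0,0) c: {T1}  orig:{}
  cell(1,1) b: {T2}  orig:{}
  cell(2,2) d: {A,T3}  orig:{A}
  cell(0,1) cb: ∅
  cell(1,2) bd: {X5,X7}  orig:{}
  cell(0,2) cbd: {A,S}

S ∈ T[0,2] ⇒ YES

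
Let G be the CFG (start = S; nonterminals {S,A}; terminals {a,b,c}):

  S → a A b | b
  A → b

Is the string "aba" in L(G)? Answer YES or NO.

CNF form of G:
  S -> T0 X2 | b
  A -> b
  T0 -> a
  T1 -> b
  X2 -> A T1

CYK fill:
  [0..0]={T0}  "a"  orig:{}
  [1..1]={A,S,T1}  "b"  orig:{A,S}
  [2..2]={T0}  "a"  orig:{}
  [0..1]=∅  "ab"
  [1..2]=∅  "ba"
  [0..2]=∅  "aba"

S ∉ T[0,2] ⇒ NO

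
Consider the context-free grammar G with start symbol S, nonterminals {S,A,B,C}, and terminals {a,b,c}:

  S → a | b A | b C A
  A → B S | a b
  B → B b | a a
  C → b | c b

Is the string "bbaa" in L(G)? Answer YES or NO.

Convert to CNF:
  S -> T1 A | T1 X3 | a
  A -> B S | T0 T1
  B -> B T1 | T0 T0
  C -> T2 T1 | b
  T0 -> a
  T1 -> b
  T2 -> c
  X3 -> C A

CYK fill:
  cell(0,0) b: {C,T1}  orig:{C}
  cell(1,1) b: {C,T1}  orig:{C}
  cell(2,2) a: {S,T0}  orig:{S}
  cell(3,3) a: {S,T0}  orig:{S}
  cell(0,1) bb: ∅
  cell(1,2) ba: ∅
  cell(2,3) aa: {B}
  cell(0,2) bba: ∅
  cell(1,3) baa: ∅
  cell(0,3) bbaa: ∅

S ∉ T[0,3] ⇒ NO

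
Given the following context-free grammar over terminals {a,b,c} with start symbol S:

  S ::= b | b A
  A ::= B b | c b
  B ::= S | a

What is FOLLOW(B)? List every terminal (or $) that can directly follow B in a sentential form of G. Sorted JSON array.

FIRST iteration:
iter 1:
  A via A→c b: +{c}
  B via B→a: +{a}
  S via S→b: +{b}
  FIRST[S]={b}  FIRST[A]={c}  FIRST[B]={a}
iter 2:
  A via A→B b: +{a}
  B via B→S: +{b}
  FIRST[S]={b}  FIRST[A]={a,c}  FIRST[B]={a,b}
iter 3:
  A via A→B b: +{b}
  FIRST[S]={b}  FIRST[A]={a,b,c}  FIRST[B]={a,b}
iter 4: (no change)
  FIRST[S]={b}  FIRST[A]={a,b,c}  FIRST[B]={a,b}

FOLLOW iteration:
initialize: $ ∈ FOLLOW(S)
round 1:
  A→B b: FOLLOW(B) ⊇ FIRST(b) = {b}; new: +{b}
  B→S: FOLLOW(S) ⊇ FOLLOW(B) ⊇ {b}; new: +{b}
  S→b A: FOLLOW(A) ⊇ FOLLOW(S) ⊇ {$,b}; new: +{$,b}
  FOLLOW(S)={$,b}  FOLLOW(A)={$,b}  FOLLOW(B)={b}
round 2: (no change)
  FOLLOW(S)={$,b}  FOLLOW(A)={$,b}  FOLLOW(B)={b}

FOLLOW(B) = ["b"]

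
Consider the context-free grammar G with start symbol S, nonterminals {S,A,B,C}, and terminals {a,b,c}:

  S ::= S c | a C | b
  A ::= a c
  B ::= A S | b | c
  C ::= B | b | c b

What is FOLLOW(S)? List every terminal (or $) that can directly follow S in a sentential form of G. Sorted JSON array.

FIRST sets, iterate to fixpoint:
iter 1:
  A via A→a c: +{a}
  B via B→A S: +{a}
  B via B→b: +{b}
  B via B→c: +{c}
  C via C→B: +{a,b,c}
  S via S→a C: +{a}
  S via S→b: +{b}
  FIRST(S)={a,b}  FIRST(A)={a}  FIRST(B)={a,b,c}  FIRST(C)={a,b,c}
iter 2: (no change)
  FIRST(S)={a,b}  FIRST(A)={a}  FIRST(B)={a,b,c}  FIRST(C)={a,b,c}

Compute FOLLOW by fixpoint:
initialize: $ ∈ FOLLOW(S)
iter 1:
  B→A S: FOLLOW(A) ⊇ FIRST(S) = {a,b}; new: +{a,b}
  S→S c: FOLLOW(S) ⊇ FIRST(c) = {c}; new: +{c}
  S→a C: FOLLOW(C) ⊇ FOLLOW(S) ⊇ {$,c}; new: +{$,c}
  FOLLOW[S]={$,c}  FOLLOW[A]={a,b}  FOLLOW[B]={}  FOLLOW[C]={$,c}
iter 2:
  C→B: FOLLOW(B) ⊇ FOLLOW(C) ⊇ {$,c}; new: +{$,c}
  FOLLOW[S]={$,c}  FOLLOW[A]={a,b}  FOLLOW[B]={$,c}  FOLLOW[C]={$,c}
iter 3: (stable)
  FOLLOW[S]={$,c}  FOLLOW[A]={a,b}  FOLLOW[B]={$,c}  FOLLOW[C]={$,c}

FOLLOW(S) = ["$", "c"]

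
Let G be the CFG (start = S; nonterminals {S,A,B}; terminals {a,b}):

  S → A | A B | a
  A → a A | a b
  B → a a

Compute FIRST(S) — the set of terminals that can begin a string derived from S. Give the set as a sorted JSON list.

FIRST sets, iterate to fixpoint:
pass 1:
  A via A→a A: +{a}
  B via B→a a: +{a}
  S via S→A: +{a}
  FIRST(S)={a}  FIRST(A)={a}  FIRST(B)={a}
pass 2: (stable)
  FIRST(S)={a}  FIRST(A)={a}  FIRST(B)={a}

FIRST(S) = ["a"]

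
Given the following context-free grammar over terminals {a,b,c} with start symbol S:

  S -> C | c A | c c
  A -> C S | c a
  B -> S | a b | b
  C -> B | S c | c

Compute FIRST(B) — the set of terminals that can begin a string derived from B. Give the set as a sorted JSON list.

FIRST iteration:
[1]
  A via A→c a: +{c}
  B via B→a b: +{a}
  B via B→b: +{b}
  C via C→B: +{a,b}
  C via C→c: +{c}
  S via S→C: +{a,b,c}
  FIRST[S]={a,b,c}  FIRST[A]={c}  FIRST[B]={a,b}  FIRST[C]={a,b,c}
[2]
  A via A→C S: +{a,b}
  B via B→S: +{c}
  FIRST[S]={a,b,c}  FIRST[A]={a,b,c}  FIRST[B]={a,b,c}  FIRST[C]={a,b,c}
[3] — fixpoint
  FIRST[S]={a,b,c}  FIRST[A]={a,b,c}  FIRST[B]={a,b,c}  FIRST[C]={a,b,c}

FIRST(B) = ["a", "b", "c"]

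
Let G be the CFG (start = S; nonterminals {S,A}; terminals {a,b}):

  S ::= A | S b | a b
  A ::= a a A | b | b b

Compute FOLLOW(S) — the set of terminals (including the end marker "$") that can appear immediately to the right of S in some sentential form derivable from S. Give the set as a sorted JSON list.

Compute FIRST by fixpoint:
pass 1:
  A via A→a a A: +{a}
  A via A→b: +{b}
  S via S→A: +{a,b}
  FIRST(S)={a,b}  FIRST(A)={a,b}
pass 2: (stable)
  FIRST(S)={a,b}  FIRST(A)={a,b}

FOLLOW sets:
seed FOLLOW(S) with $
iter 1:
  S→A: FOLLOW(A) ⊇ FOLLOW(S) ⊇ {$}; new: +{$}
  S→S b: FOLLOW(S) ⊇ FIRST(b) = {b}; new: +{b}
  FOLLOW(S)={$,b}  FOLLOW(A)={$}
iter 2:
  S→A: FOLLOW(A) ⊇ FOLLOW(S) ⊇ {$,b}; new: +{b}
  FOLLOW(S)={$,b}  FOLLOW(A)={$,b}
iter 3: — fixpoint
  FOLLOW(S)={$,b}  FOLLOW(A)={$,b}

FOLLOW(S) = ["$", "b"]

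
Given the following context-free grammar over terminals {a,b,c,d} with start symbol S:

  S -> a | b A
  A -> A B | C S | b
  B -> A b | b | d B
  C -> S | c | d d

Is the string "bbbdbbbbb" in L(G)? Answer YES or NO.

CNF form of G:
  S -> T0 A | a
  A -> A B | C S | b
  B -> A T0 | T1 B | b
  C -> T0 A | T1 T1 | a | c
  T0 -> b
  T1 -> d

Fill CYK table bottom-up:
  [0..0]={A,B,T0}  "b"  orig:{A,B}
  [1..1]={A,B,T0}  "b"  orig:{A,B}
  [2..2]={A,B,T0}  "b"  orig:{A,B}
  [3..3]={T1}  "d"  orig:{}
  [4..4]={A,B,T0}  "b"  orig:{A,B}
  [5..5]={A,B,T0}  "b"  orig:{A,B}
  [6..6]={A,B,T0}  "b"  orig:{A,B}
  [7..7]={A,B,T0}  "b"  orig:{A,B}
  [8..8]={A,B,T0}  "b"  orig:{A,B}
  [0..1]={A,B,C,S}  "bb"
  [1..2]={A,B,C,S}  "bb"
  [2..3]=∅  "bd"
  [3..4]={B}  "db"
  [4..5]={A,B,C,S}  "bb"
  [5..6]={A,B,C,S}  "bb"
  [6..7]={A,B,C,S}  "bb"
  [7..8]={A,B,C,S}  "bb"
  [0..2]={A,B,C,S}  "bbb"
  [1..3]=∅  "bbd"
  [2..4]={A}  "bdb"
  [3..5]={B}  "dbb"
  [4..6]={A,B,C,S}  "bbb"
  [5..7]={A,B,C,S}  "bbb"
  [6..8]={A,B,C,S}  "bbb"
  [0..3]=∅  "bbbd"
  [1..4]={A,C,S}  "bbdb"
  [2..5]={A,B}  "bdbb"
  [3..6]={B}  "dbbb"
  [4..7]={A,B,C,S}  "bbbb"
  [5..8]={A,B,C,S}  "bbbb"
  [0..4]={A,C,S}  "bbbdb"
  [1..5]={A,B,C,S}  "bbdbb"
  [2..6]={A,B}  "bdbbb"
  [3..7]={B}  "dbbbb"
  [4..8]={A,B,C,S}  "bbbbb"
  [0..5]={A,B,C,S}  "bbbdbb"
  [1..6]={A,B,C,S}  "bbdbbb"
  [2..7]={A,B}  "bdbbbb"
  [3..8]={B}  "dbbbbb"
  [0..6]={A,B,C,S}  "bbbdbbb"
  [1..7]={A,B,C,S}  "bbdbbbb"
  [2..8]={A,B}  "bdbbbbb"
  [0..7]={A,B,C,S}  "bbbdbbbb"
  [1..8]={A,B,C,S}  "bbdbbbbb"
  [0..8]={A,B,C,S}  "bbbdbbbbb"

S ∈ T[0,8] ⇒ YES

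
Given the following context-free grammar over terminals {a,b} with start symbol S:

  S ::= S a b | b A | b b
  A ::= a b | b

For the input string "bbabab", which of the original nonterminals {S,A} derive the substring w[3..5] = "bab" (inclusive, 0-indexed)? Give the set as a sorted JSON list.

CNF form of G:
  S -> S X2 | T1 A | T1 T1
  A -> T0 T1 | b
  T0 -> a
  T1 -> b
  X2 -> T0 T1

Fill CYK table bottom-up — only the sub-triangle for w[3..5]:
  cell(3,3) b: {A,T1}  orig:{A}
  cell(4,4) a: {T0}  orig:{}
  cell(5,5) b: {A,T1}  orig:{A}
  cell(3,4) ba: ∅
  cell(4,5) ab: {A,X2}  orig:{A}
  cell(3,5) bab: {S}

Original NTs in T[3,5] deriving "bab": ["S"]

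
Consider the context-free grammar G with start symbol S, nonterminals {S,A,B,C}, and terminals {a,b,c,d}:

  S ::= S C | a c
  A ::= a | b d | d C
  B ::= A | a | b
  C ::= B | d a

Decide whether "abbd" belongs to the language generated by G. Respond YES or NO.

CNF form of G:
  S -> S C | T2 T3
  A -> T0 T1 | T1 C | a
  B -> T0 T1 | T1 C | a | b
  C -> T0 T1 | T1 C | T1 T2 | a | b
  T0 -> b
  T1 -> d
  T2 -> a
  T3 -> c

CYK table (by increasing span):
  T[0,0] 'a' = {A,B,C,T2}  orig:{A,B,C}
  T[1,1] 'b' = {B,C,T0}  orig:{B,C}
  T[2,2] 'b' = {B,C,T0}  orig:{B,C}
  T[3,3] 'd' = {T1}  orig:{}
  T[0,1] 'ab' = ∅
  T[1,2] 'bb' = ∅
  T[2,3] 'bd' = {A,B,C}
  T[0,2] 'abb' = ∅
  T[1,3] 'bbd' = ∅
  T[0,3] 'abbd' = ∅

S ∉ T[0,3] ⇒ NO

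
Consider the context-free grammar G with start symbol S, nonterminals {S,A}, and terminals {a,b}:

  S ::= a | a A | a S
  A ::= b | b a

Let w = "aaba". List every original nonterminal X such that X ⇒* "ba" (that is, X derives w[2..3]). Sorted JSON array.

CNF form of G:
  S -> T1 A | T1 S | a
  A -> T0 T1 | b
  T0 -> b
  T1 -> a

Fill CYK table bottom-up, restricted to cells inside w[2..3]:
  T[2,2] 'b' = {A,T0}  orig:{A}
  T[3,3] 'a' = {S,T1}  orig:{S}
  T[2,3] 'ba' = {A}

Original NTs in T[2,3] deriving "ba": ["A"]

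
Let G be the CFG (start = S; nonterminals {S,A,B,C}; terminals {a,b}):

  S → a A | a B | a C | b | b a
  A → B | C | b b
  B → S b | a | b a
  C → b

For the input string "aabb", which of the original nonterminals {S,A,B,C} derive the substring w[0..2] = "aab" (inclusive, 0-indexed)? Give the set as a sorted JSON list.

Convert to CNF:
  S -> T0 T1 | T1 A | T1 B | T1 C | b
  A -> S T0 | T0 T0 | T0 T1 | a | b
  B -> S T0 | T0 T1 | a
  C -> b
  T0 -> b
  T1 -> a

Fill CYK table bottom-up (cells [i..j] with 0 ≤ i ≤ j ≤ 2 only):
  T[0,0] 'a' = {A,B,T1}  orig:{A,B}
  T[1,1] 'a' = {A,B,T1}  orig:{A,B}
  T[2,2] 'b' = {A,C,S,T0}  orig:{A,C,S}
  T[0,1] 'aa' = {S}
  T[1,2] 'ab' = {S}
  T[0,2] 'aab' = {A,B}

Original NTs in T[0,2] deriving "aab": ["A", "B"]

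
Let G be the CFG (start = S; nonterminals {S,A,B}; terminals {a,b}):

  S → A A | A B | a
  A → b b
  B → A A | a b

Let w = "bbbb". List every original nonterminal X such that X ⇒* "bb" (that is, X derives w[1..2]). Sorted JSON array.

CNF form of G:
  S -> A A | A B | a
  A -> T0 T0
  B -> A A | T1 T0
  T0 -> b
  T1 -> a

CYK table (by increasing span) (cells [i..j] with 1 ≤ i ≤ j ≤ 2 only):
  cell(1,1) b: {T0}  orig:{}
  cell(2,2) b: {T0}  orig:{}
  cell(1,2) bb: {A}

Original NTs in T[1,2] deriving "bb": ["A"]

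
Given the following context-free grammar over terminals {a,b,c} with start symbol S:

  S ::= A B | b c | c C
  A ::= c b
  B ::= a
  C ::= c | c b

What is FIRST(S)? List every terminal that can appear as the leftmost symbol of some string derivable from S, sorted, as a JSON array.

FIRST iteration:
iter 1:
  A via A→c b: +{c}
  B via B→a: +{a}
  C via C→c: +{c}
  S via S→A B: +{c}
  S via S→b c: +{b}
  S: {b,c}  A: {c}  B: {a}  C: {c}
iter 2: — fixpoint
  S: {b,c}  A: {c}  B: {a}  C: {c}

FIRST(S) = ["b", "c"]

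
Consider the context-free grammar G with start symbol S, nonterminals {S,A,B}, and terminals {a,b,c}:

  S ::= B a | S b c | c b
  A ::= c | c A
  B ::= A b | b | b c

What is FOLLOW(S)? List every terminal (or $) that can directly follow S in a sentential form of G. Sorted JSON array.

Compute FIRST by fixpoint:
pass 1:
  A via A→c: +{c}
  B via B→A b: +{c}
  B via B→b: +{b}
  S via S→B a: +{b,c}
  S: {b,c}  A: {c}  B: {b,c}
pass 2: (no change)
  S: {b,c}  A: {c}  B: {b,c}

Compute FOLLOW by fixpoint:
FOLLOW(S) := {$}
[1]
  B→A b: FOLLOW(A) ⊇ FIRST(b) = {b}; new: +{b}
  S→B a: FOLLOW(B) ⊇ FIRST(a) = {a}; new: +{a}
  S→S b c: FOLLOW(S) ⊇ FIRST(b) = {b}; new: +{b}
  S: {$,b}  A: {b}  B: {a}
[2] done
  S: {$,b}  A: {b}  B: {a}

FOLLOW(S) = ["$", "b"]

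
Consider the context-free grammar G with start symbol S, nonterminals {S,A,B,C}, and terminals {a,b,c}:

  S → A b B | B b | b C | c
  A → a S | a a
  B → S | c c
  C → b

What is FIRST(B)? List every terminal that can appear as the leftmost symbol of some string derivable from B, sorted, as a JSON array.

FIRST iteration:
iter 1:
  A via A→a S: +{a}
  B via B→c c: +{c}
  C via C→b: +{b}
  S via S→A b B: +{a}
  S via S→B b: +{c}
  S via S→b C: +{b}
  FIRST(S)={a,b,c}  FIRST(A)={a}  FIRST(B)={c}  FIRST(C)={b}
iter 2:
  B via B→S: +{a,b}
  FIRST(S)={a,b,c}  FIRST(A)={a}  FIRST(B)={a,b,c}  FIRST(C)={b}
iter 3: — fixpoint
  FIRST(S)={a,b,c}  FIRST(A)={a}  FIRST(B)={a,b,c}  FIRST(C)={b}

FIRST(B) = ["a", "b", "c"]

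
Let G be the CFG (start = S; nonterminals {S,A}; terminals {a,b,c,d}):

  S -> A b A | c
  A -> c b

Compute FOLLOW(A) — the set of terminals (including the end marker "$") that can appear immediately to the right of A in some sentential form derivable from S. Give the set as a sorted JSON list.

FIRST iteration:
pass 1:
  A via A→c b: +{c}
  S via S→A b A: +{c}
  FIRST(S)={c}  FIRST(A)={c}
pass 2: — fixpoint
  FIRST(S)={c}  FIRST(A)={c}

FOLLOW sets:
FOLLOW(S) := {$}
[1]
  S→A b A: FOLLOW(A) ⊇ FIRST(b) = {b}; new: +{b}
  S→A b A: FOLLOW(A) ⊇ FOLLOW(S) ⊇ {$}; new: +{$}
  FOLLOW(S)={$}  FOLLOW(A)={$,b}
[2] — fixpoint
  FOLLOW(S)={$}  FOLLOW(A)={$,b}

FOLLOW(A) = ["$", "b"]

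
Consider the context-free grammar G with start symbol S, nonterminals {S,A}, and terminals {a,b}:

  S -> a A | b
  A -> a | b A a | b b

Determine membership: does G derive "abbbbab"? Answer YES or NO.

Convert to CNF:
  S -> T1 A | b
  A -> T0 T0 | T0 X2 | a
  T0 -> b
  T1 -> a
  X2 -> A T1

Fill CYK table bottom-up:
  T[0,0] 'a' = {A,T1}  orig:{A}
  T[1,1] 'b' = {S,T0}  orig:{S}
  T[2,2] 'b' = {S,T0}  orig:{S}
  T[3,3] 'b' = {S,T0}  orig:{S}
  T[4,4] 'b' = {S,T0}  orig:{S}
  T[5,5] 'a' = {A,T1}  orig:{A}
  T[6,6] 'b' = {S,T0}  orig:{S}
  T[0,1] 'ab' = ∅
  T[1,2] 'bb' = {A}
  T[2,3] 'bb' = {A}
  T[3,4] 'bb' = {A}
  T[4,5] 'ba' = ∅
  T[5,6] 'ab' = ∅
  T[0,2] 'abb' = {S}
  T[1,3] 'bbb' = ∅
  T[2,4] 'bbb' = ∅
  T[3,5] 'bba' = {X2}  orig:{}
  T[4,6] 'bab' = ∅
  T[0,3] 'abbb' = ∅
  T[1,4] 'bbbb' = ∅
  T[2,5] 'bbba' = {A}
  T[3,6] 'bbab' = ∅
  T[0,4] 'abbbb' = ∅
  T[1,5] 'bbbba' = ∅
  T[2,6] 'bbbab' = ∅
  T[0,5] 'abbbba' = ∅
  T[1,6] 'bbbbab' = ∅
  T[0,6] 'abbbbab' = ∅

S ∉ T[0,6] ⇒ NO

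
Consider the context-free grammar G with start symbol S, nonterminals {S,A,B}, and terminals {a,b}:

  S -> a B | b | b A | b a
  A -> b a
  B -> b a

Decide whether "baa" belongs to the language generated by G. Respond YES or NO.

Convert to CNF:
  S -> T0 A | T0 T1 | T1 B | b
  A -> T0 T1
  B -> T0 T1
  T0 -> b
  T1 -> a

CYK table (by increasing span):
  [0..0]={S,T0}  "b"  orig:{S}
  [1..1]={T1}  "a"  orig:{}
  [2..2]={T1}  "a"  orig:{}
  [0..1]={A,B,S}  "ba"
  [1..2]=∅  "aa"
  [0..2]=∅  "baa"

S ∉ T[0,2] ⇒ NO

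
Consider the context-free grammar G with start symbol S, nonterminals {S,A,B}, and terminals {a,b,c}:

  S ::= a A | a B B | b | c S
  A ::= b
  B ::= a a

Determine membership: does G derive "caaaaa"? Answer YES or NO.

CNF form of G:
  S -> T0 A | T0 X2 | T1 S | b
  A -> b
  B -> T0 T0
  T0 -> a
  T1 -> c
  X2 -> B B

CYK table (by increasing span):
  [0..0]={T1}  "c"  orig:{}
  [1..1]={T0}  "a"  orig:{}
  [2..2]={T0}  "a"  orig:{}
  [3..3]={T0}  "a"  orig:{}
  [4..4]={T0}  "a"  orig:{}
  [5..5]={T0}  "a"  orig:{}
  [0..1]=∅  "ca"
  [1..2]={B}  "aa"
  [2..3]={B}  "aa"
  [3..4]={B}  "aa"
  [4..5]={B}  "aa"
  [0..2]=∅  "caa"
  [1..3]=∅  "aaa"
  [2..4]=∅  "aaa"
  [3..5]=∅  "aaa"
  [0..3]=∅  "caaa"
  [1..4]={X2}  "aaaa"  orig:{}
  [2..5]={X2}  "aaaa"  orig:{}
  [0..4]=∅  "caaaa"
  [1..5]={S}  "aaaaa"
  [0..5]={S}  "caaaaa"

S ∈ T[0,5] ⇒ YES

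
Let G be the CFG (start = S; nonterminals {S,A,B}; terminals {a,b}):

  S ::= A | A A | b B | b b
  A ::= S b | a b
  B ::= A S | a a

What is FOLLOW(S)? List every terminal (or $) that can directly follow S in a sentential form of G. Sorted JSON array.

Compute FIRST by fixpoint:
iter 1:
  A via A→a b: +{a}
  B via B→A S: +{a}
  S via S→A: +{a}
  S via S→b B: +{b}
  FIRST[S]={a,b}  FIRST[A]={a}  FIRST[B]={a}
iter 2:
  A via A→S b: +{b}
  B via B→A S: +{b}
  FIRST[S]={a,b}  FIRST[A]={a,b}  FIRST[B]={a,b}
iter 3: — fixpoint
  FIRST[S]={a,b}  FIRST[A]={a,b}  FIRST[B]={a,b}

FOLLOW sets:
initialize: $ ∈ FOLLOW(S)
[1]
  A→S b: FOLLOW(S) ⊇ FIRST(b) = {b}; new: +{b}
  B→A S: FOLLOW(A) ⊇ FIRST(S) = {a,b}; new: +{a,b}
  S→A: FOLLOW(A) ⊇ FOLLOW(S) ⊇ {$,b}; new: +{$}
  S→b B: FOLLOW(B) ⊇ FOLLOW(S) ⊇ {$,b}; new: +{$,b}
  FOLLOW(S)={$,b}  FOLLOW(A)={$,a,b}  FOLLOW(B)={$,b}
[2] — fixpoint
  FOLLOW(S)={$,b}  FOLLOW(A)={$,a,b}  FOLLOW(B)={$,b}

FOLLOW(S) = ["$", "b"]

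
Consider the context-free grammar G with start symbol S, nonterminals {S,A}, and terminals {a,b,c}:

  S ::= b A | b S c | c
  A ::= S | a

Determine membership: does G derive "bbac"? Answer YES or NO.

CNF form of G:
  S -> T0 A | T0 X3 | c
  A -> T0 A | T0 X2 | a | c
  T0 -> b
  T1 -> c
  X2 -> S T1
  X3 -> S T1

CYK fill:
  [0..0]={T0}  "b"  orig:{}
  [1..1]={T0}  "b"  orig:{}
  [2..2]={A}  "a"
  [3..3]={A,S,T1}  "c"  orig:{A,S}
  [0..1]=∅  "bb"
  [1..2]={A,S}  "ba"
  [2..3]=∅  "ac"
  [0..2]={A,S}  "bba"
  [1..3]={X2,X3}  "bac"  orig:{}
  [0..3]={A,S,X2,X3}  "bbac"  orig:{A,S}

S ∈ T[0,3] ⇒ YES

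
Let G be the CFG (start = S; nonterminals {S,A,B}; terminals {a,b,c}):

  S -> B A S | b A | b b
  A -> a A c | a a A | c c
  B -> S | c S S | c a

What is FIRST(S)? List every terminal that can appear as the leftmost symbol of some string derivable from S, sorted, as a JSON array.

FIRST iteration:
[1]
  A via A→a A c: +{a}
  A via A→c c: +{c}
  B via B→c S S: +{c}
  S via S→B A S: +{c}
  S via S→b A: +{b}
  FIRST(S)={b,c}  FIRST(A)={a,c}  FIRST(B)={c}
[2]
  B via B→S: +{b}
  FIRST(S)={b,c}  FIRST(A)={a,c}  FIRST(B)={b,c}
[3] done
  FIRST(S)={b,c}  FIRST(A)={a,c}  FIRST(B)={b,c}

FIRST(S) = ["b", "c"]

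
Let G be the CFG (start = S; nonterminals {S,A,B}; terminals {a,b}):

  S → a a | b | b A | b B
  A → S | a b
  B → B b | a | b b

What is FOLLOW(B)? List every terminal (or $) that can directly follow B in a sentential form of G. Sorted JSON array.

FIRST sets, iterate to fixpoint:
iter 1:
  A via A→a b: +{a}
  B via B→a: +{a}
  B via B→b b: +{b}
  S via S→a a: +{a}
  S via S→b: +{b}
  FIRST[S]={a,b}  FIRST[A]={a}  FIRST[B]={a,b}
iter 2:
  A via A→S: +{b}
  FIRST[S]={a,b}  FIRST[A]={a,b}  FIRST[B]={a,b}
iter 3: (no change)
  FIRST[S]={a,b}  FIRST[A]={a,b}  FIRST[B]={a,b}

FOLLOW iteration:
FOLLOW(S) := {$}
[1]
  B→B b: FOLLOW(B) ⊇ FIRST(b) = {b}; new: +{b}
  S→b A: FOLLOW(A) ⊇ FOLLOW(S) ⊇ {$}; new: +{$}
  S→b B: FOLLOW(B) ⊇ FOLLOW(S) ⊇ {$}; new: +{$}
  S: {$}  A: {$}  B: {$,b}
[2] (no change)
  S: {$}  A: {$}  B: {$,b}

FOLLOW(B) = ["$", "b"]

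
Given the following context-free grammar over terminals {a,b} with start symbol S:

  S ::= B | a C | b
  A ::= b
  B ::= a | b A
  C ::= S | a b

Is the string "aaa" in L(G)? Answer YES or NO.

Convert to CNF:
  S -> T0 A | T1 C | a | b
  A -> b
  B -> T0 A | a
  C -> T0 A | T1 C | T1 T0 | a | b
  T0 -> b
  T1 -> a

Fill CYK table bottom-up:
  [0..0]={B,C,S,T1}  "a"  orig:{B,C,S}
  [1..1]={B,C,S,T1}  "a"  orig:{B,C,S}
  [2..2]={B,C,S,T1}  "a"  orig:{B,C,S}
  [0..1]={C,S}  "aa"
  [1..2]={C,S}  "aa"
  [0..2]={C,S}  "aaa"

S ∈ T[0,2] ⇒ YES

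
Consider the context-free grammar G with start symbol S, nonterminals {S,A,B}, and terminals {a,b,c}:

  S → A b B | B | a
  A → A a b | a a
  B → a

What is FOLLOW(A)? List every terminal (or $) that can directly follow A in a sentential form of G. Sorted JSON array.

Compute FIRST by fixpoint:
round 1:
  A via A→a a: +{a}
  B via B→a: +{a}
  S via S→A b B: +{a}
  S: {a}  A: {a}  B: {a}
round 2: — fixpoint
  S: {a}  A: {a}  B: {a}

FOLLOW iteration:
initialize: $ ∈ FOLLOW(S)
[1]
  A→A a b: FOLLOW(A) ⊇ FIRST(a) = {a}; new: +{a}
  S→A b B: FOLLOW(A) ⊇ FIRST(b) = {b}; new: +{b}
  S→A b B: FOLLOW(B) ⊇ FOLLOW(S) ⊇ {$}; new: +{$}
  FOLLOW[S]={$}  FOLLOW[A]={a,b}  FOLLOW[B]={$}
[2] done
  FOLLOW[S]={$}  FOLLOW[A]={a,b}  FOLLOW[B]={$}

FOLLOW(A) = ["a", "b"]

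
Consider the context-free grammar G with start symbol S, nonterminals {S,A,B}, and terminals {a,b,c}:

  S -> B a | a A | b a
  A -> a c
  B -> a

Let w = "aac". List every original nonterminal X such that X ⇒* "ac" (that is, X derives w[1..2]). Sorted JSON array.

CNF form of G:
  S -> B T0 | T0 A | T2 T0
  A -> T0 T1
  B -> a
  T0 -> a
  T1 -> c
  T2 -> b

CYK table (by increasing span), restricted to cells inside w[1..2]:
  T[1,1] 'a' = {B,T0}  orig:{B}
  T[2,2] 'c' = {T1}  orig:{}
  T[1,2] 'ac' = {A}

Original NTs in T[1,2] deriving "ac": ["A"]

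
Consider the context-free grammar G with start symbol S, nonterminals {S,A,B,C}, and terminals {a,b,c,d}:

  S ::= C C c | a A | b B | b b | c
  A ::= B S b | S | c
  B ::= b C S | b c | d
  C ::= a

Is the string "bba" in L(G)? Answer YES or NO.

Convert to CNF:
  S -> C X6 | T0 B | T0 T0 | T2 A | c
  A -> B X3 | C X4 | T0 B | T0 T0 | T2 A | c
  B -> T0 T1 | T0 X5 | d
  C -> a
  T0 -> b
  T1 -> c
  T2 -> a
  X3 -> S T0
  X4 -> C T1
  X5 -> C S
  X6 -> C T1

CYK fill:
  T[0,0] 'b' = {T0}  orig:{}
  T[1,1] 'b' = {T0}  orig:{}
  T[2,2] 'a' = {C,T2}  orig:{C}
  T[0,1] 'bb' = {A,S}
  T[1,2] 'ba' = ∅
  T[0,2] 'bba' = ∅

S ∉ T[0,2] ⇒ NO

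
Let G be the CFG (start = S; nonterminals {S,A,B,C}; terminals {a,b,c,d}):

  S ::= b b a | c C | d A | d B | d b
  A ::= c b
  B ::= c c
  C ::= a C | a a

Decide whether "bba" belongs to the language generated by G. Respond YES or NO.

CNF form of G:
  S -> T0 C | T1 X4 | T3 A | T3 B | T3 T1
  A -> T0 T1
  B -> T0 T0
  C -> T2 C | T2 T2
  T0 -> c
  T1 -> b
  T2 -> a
  T3 -> d
  X4 -> T1 T2

Fill CYK table bottom-up:
  T[0,0] 'b' = {T1}  orig:{}
  T[1,1] 'b' = {T1}  orig:{}
  T[2,2] 'a' = {T2}  orig:{}
  T[0,1] 'bb' = ∅
  T[1,2] 'ba' = {X4}  orig:{}
  T[0,2] 'bba' = {S}

S ∈ T[0,2] ⇒ YES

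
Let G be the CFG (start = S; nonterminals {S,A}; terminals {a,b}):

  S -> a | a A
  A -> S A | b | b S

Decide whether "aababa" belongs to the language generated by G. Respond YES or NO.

Convert to CNF:
  S -> T1 A | a
  A -> S A | T0 S | b
  T0 -> b
  T1 -> a

CYK fill:
  T[0,0] 'a' = {S,T1}  orig:{S}
  T[1,1] 'a' = {S,T1}  orig:{S}
  T[2,2] 'b' = {A,T0}  orig:{A}
  T[3,3] 'a' = {S,T1}  orig:{S}
  T[4,4] 'b' = {A,T0}  orig:{A}
  T[5,5] 'a' = {S,T1}  orig:{S}
  T[0,1] 'aa' = ∅
  T[1,2] 'ab' = {A,S}
  T[2,3] 'ba' = {A}
  T[3,4] 'ab' = {A,S}
  T[4,5] 'ba' = {A}
  T[0,2] 'aab' = {A,S}
  T[1,3] 'aba' = {A,S}
  T[2,4] 'bab' = {A}
  T[3,5] 'aba' = {A,S}
  T[0,3] 'aaba' = {A,S}
  T[1,4] 'abab' = {A,S}
  T[2,5] 'baba' = {A}
  T[0,4] 'aabab' = {A,S}
  T[1,5] 'ababa' = {A,S}
  T[0,5] 'aababa' = {A,S}

S ∈ T[0,5] ⇒ YES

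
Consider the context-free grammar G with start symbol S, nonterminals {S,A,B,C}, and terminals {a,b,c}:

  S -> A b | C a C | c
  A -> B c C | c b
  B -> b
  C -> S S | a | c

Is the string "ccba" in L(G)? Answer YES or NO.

CNF form of G:
  S -> A T1 | C X4 | c
  A -> B X3 | T0 T1
  B -> b
  C -> S S | a | c
  T0 -> c
  T1 -> b
  T2 -> a
  X3 -> T0 C
  X4 -> T2 C

Fill CYK table bottom-up:
  [0..0]={C,S,T0}  "c"  orig:{C,S}
  [1..1]={C,S,T0}  "c"  orig:{C,S}
  [2..2]={B,T1}  "b"  orig:{B}
  [3..3]={C,T2}  "a"  orig:{C}
  [0..1]={C,X3}  "cc"  orig:{C}
  [1..2]={A}  "cb"
  [2..3]=∅  "ba"
  [0..2]=∅  "ccb"
  [1..3]=∅  "cba"
  [0..3]=∅  "ccba"

S ∉ T[0,3] ⇒ NO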